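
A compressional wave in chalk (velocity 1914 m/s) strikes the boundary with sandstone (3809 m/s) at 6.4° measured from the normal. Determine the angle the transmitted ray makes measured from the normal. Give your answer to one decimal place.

Snell's law: sin θ₂ = (V₂/V₁)·sin θ₁ = (3809/1914)·sin 6.4° = 0.2218.
θ₂ = sin⁻¹(0.2218) = 12.82° (from vertical).

12.8°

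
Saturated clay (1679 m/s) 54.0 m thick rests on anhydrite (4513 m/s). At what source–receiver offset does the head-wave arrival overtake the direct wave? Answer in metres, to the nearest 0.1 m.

159.6 m

θ_c = arcsin(1679/4513) = 21.84°, so cos θ_c = 0.9282 and tᵢ = 2h cos θ_c/V₁ = 0.0597 s.
At crossover x/V₁ = x/V₂ + tᵢ ⇒ x = tᵢ/(1/V₁ − 1/V₂) = 0.05971/(5.9559e-04 − 2.2158e-04) = 159.64 m.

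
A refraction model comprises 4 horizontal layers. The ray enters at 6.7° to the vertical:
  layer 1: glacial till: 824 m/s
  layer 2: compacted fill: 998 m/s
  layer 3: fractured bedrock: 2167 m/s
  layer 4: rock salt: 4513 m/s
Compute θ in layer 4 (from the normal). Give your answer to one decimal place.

Snell's law across each interface conserves sin θ / V, so sin θ_4 = V_4·sin θ₁/V₁.
sin θ_4 = 4513 × sin 6.7° / 824 = 0.6390.
θ_4 = arcsin 0.6390 = 39.72°.

39.7°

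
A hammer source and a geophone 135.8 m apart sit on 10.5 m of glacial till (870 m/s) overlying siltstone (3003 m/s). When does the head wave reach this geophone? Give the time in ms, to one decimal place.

θ_c = arcsin(V₁/V₂) = arcsin(870/3003) = 16.84°, cos θ_c = 0.9571.
Intercept time tᵢ = 2h cos θ_c / V₁ = 2·10.5·0.9571/870 = 0.02310 s.
t = x/V₂ + tᵢ = 135.8/3003 + 0.02310 = 0.06832 s.

68.3 ms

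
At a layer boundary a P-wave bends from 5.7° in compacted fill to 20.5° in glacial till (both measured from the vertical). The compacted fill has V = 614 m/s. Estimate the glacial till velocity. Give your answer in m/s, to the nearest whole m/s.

sin 5.7° = 0.0993; sin 20.5° = 0.3502.
V₂ = V₁·(sin θ₂/sin θ₁) = 614·(0.3502/0.0993) = 2165.00 m/s.

2165 m/s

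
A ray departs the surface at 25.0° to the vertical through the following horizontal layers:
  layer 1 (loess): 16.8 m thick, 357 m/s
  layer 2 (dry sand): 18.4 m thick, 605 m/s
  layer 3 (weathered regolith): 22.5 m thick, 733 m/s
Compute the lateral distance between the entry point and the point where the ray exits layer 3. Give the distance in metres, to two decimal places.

66.00 m

Ray parameter p = sin 25.0° / 357 m/s = 1.1838e-03 s/m.
Layer 1: θ = 25.00°; offset = 16.8·tan 25.00° = 7.8340 m.
Layer 2: sin θ = p·605 = 0.7162 → θ = 45.74°; offset = 18.4·tan 45.74° = 18.8827 m.
Layer 3: sin θ = p·733 = 0.8677 → θ = 60.20°; offset = 22.5·tan 60.20° = 39.2805 m.
Summing the layer offsets gives 65.9972 m.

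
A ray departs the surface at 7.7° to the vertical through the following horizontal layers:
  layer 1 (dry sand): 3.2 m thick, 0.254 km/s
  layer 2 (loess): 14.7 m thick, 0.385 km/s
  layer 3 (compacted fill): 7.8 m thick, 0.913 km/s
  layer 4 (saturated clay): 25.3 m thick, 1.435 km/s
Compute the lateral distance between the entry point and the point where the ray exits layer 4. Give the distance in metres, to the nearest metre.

p = sin θ₁/V₁ = sin 7.7°/0.254 = 5.2750e-01 s/km is conserved through the stack.
Layer 1: θ = 7.70°; offset = 3.2·tan 7.70° = 0.433 m.
Layer 2: sin θ = p·0.385 = 0.2031 → θ = 11.72°; offset = 14.7·tan 11.72° = 3.049 m.
Layer 3: sin θ = p·0.913 = 0.4816 → θ = 28.79°; offset = 7.8·tan 28.79° = 4.286 m.
Layer 4: sin θ = p·1.435 = 0.7570 → θ = 49.20°; offset = 25.3·tan 49.20° = 29.308 m.
Summing the layer offsets gives 37.076 m.

37 m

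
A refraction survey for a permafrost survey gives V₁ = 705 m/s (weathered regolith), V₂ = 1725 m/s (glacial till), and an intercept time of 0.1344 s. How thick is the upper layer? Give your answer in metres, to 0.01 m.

51.91 m

h = tᵢ·V₁·V₂ / (2·√(V₂²−V₁²)).
√(V₂²−V₁²) = √(1725² − 705²) = 1574.4 m/s.
h = 0.1344 s × 705 × 1725 / (2 × 1574.4) = 51.91 m.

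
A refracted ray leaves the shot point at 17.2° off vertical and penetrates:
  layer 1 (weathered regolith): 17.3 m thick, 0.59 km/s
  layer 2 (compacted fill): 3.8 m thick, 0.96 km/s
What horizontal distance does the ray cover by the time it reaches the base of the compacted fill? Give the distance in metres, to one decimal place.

7.4 m

Apply Snell's law at each interface; in layer i the horizontal offset is hᵢ·tan θᵢ.
Layer 1: θ = 17.20°; offset = 17.3·tan 17.20° = 5.355 m.
Layer 2: sin θ = 0.96·sin 17.2°/0.59 = 0.4812, θ = 28.76°; offset = 3.8·tan 28.76° = 2.086 m.
Summing the layer offsets gives 7.441 m.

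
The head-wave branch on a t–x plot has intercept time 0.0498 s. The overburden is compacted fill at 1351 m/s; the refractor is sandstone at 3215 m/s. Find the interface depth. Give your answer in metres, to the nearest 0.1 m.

37.1 m

h = tᵢ·V₁·V₂ / (2·√(V₂²−V₁²)).
√(V₂²−V₁²) = √(3215² − 1351²) = 2917.4 m/s.
h = 0.0498 s × 1351 × 3215 / (2 × 2917.4) = 37.07 m.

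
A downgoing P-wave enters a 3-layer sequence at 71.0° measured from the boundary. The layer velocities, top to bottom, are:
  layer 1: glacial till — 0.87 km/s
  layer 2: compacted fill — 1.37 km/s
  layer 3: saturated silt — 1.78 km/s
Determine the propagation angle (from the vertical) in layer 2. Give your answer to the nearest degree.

From the normal: θ₁ = 90° − 71.0° = 19.0°.
Snell's law across each interface conserves sin θ / V, so sin θ_2 = V_2·sin θ₁/V₁.
sin θ_2 = 1.37 × sin 19.0° / 0.87 = 0.5127.
θ_2 = 30.84° from the vertical.

31°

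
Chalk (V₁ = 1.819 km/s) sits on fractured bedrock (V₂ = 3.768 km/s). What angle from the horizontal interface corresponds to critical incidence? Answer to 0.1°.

61.1°

Critical incidence: sin θ_c = V₁/V₂ = 1.819/3.768 = 0.4827.
θ_c = arcsin 0.4827 = 28.87°.
Measured from the interface: 90° − 28.87° = 61.13°.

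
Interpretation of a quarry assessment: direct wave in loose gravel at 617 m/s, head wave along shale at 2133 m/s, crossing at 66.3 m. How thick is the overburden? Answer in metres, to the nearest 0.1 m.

x_cross = 2h·√((V₂+V₁)/(V₂−V₁)) → h = x_cross / (2·√((V₂+V₁)/(V₂−V₁))).
√((V₂+V₁)/(V₂−V₁)) = √((2133+617)/(2133−617)) = 1.3468.
h = 66.3 / (2·1.3468) = 24.61 m.

24.6 m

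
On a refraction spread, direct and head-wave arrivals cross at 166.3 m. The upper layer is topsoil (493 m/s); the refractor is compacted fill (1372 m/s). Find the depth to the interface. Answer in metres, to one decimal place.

h = (x_cross/2)·√((V₂−V₁)/(V₂+V₁)).
(V₂−V₁)/(V₂+V₁) = (1372−493)/(1372+493) = 0.4713; √ = 0.6865.
h = (166.3/2)·0.6865 = 57.08 m.

57.1 m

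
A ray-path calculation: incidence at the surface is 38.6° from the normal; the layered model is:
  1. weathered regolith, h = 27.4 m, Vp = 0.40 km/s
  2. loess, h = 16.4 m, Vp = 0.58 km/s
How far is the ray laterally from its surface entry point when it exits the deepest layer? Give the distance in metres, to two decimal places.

p = sin θ₁/V₁ = sin 38.6°/0.40 = 1.5597e+00 s/km is conserved through the stack.
Layer 1: θ = 38.60°; offset = 27.4·tan 38.60° = 21.8731 m.
Layer 2: sin θ = p·0.58 = 0.9046 → θ = 64.77°; offset = 16.4·tan 64.77° = 34.8090 m.
Total horizontal offset = 56.6821 m.

56.68 m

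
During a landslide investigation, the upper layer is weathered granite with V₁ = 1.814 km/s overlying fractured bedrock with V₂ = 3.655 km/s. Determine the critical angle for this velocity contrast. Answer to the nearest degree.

30°

Critical incidence: sin θ_c = V₁/V₂ = 1.814/3.655 = 0.4963.
θ_c = arcsin 0.4963 = 29.76°.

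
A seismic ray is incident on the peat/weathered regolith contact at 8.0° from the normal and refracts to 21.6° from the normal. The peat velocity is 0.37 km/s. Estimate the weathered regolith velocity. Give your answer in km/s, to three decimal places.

sin 8.0° = 0.1392; sin 21.6° = 0.3681.
V₂ = V₁·(sin θ₂/sin θ₁) = 0.37·(0.3681/0.1392) = 0.979 km/s.

0.979 km/s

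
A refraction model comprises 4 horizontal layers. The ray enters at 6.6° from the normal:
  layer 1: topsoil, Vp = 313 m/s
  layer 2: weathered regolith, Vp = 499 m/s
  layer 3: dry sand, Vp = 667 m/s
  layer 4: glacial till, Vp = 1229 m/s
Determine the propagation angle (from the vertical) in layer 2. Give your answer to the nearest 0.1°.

Snell's law across each interface conserves sin θ / V, so sin θ_2 = V_2·sin θ₁/V₁.
sin θ_2 = 499 × sin 6.6° / 313 = 0.1832.
θ_2 = arcsin 0.1832 = 10.56°.

10.6°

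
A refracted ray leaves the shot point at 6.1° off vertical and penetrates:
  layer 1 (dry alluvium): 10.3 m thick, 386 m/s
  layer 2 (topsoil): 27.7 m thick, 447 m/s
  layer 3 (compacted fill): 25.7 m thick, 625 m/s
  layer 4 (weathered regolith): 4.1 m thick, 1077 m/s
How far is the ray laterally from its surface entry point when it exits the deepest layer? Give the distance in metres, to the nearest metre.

10 m

p = sin θ₁/V₁ = sin 6.1°/386 = 2.7530e-04 s/m is conserved through the stack.
Layer 1: θ = 6.10°; offset = 10.3·tan 6.10° = 1.101 m.
Layer 2: sin θ = p·447 = 0.1231 → θ = 7.07°; offset = 27.7·tan 7.07° = 3.435 m.
Layer 3: sin θ = p·625 = 0.1721 → θ = 9.91°; offset = 25.7·tan 9.91° = 4.489 m.
Layer 4: sin θ = p·1077 = 0.2965 → θ = 17.25°; offset = 4.1·tan 17.25° = 1.273 m.
Σ offsets = 10.297 m.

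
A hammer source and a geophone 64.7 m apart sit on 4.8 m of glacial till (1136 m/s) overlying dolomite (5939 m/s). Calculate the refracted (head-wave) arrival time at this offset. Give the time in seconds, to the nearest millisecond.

0.019 s

θ_c = arcsin(V₁/V₂) = arcsin(1136/5939) = 11.03°, cos θ_c = 0.9815.
Intercept time tᵢ = 2h cos θ_c / V₁ = 2·4.8·0.9815/1136 = 0.00829 s.
t = x/V₂ + tᵢ = 64.7/5939 + 0.00829 = 0.01919 s.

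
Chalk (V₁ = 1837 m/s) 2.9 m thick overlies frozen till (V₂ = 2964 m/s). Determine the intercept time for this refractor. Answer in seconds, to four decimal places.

0.0025 s

θ_c = arcsin(V₁/V₂) = arcsin(1837/2964) = 38.30°; cos θ_c = 0.7848.
tᵢ = 2h·cos θ_c / V₁ = 2·2.9·0.7848 / 1837 = 0.00248 s.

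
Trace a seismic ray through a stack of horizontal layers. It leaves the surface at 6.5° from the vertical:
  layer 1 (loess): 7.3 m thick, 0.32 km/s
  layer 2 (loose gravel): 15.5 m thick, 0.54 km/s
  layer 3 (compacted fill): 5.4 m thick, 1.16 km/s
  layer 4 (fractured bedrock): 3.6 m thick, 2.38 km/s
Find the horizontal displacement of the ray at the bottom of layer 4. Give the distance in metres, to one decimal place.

Apply Snell's law at each interface; in layer i the horizontal offset is hᵢ·tan θᵢ.
Layer 1: θ = 6.50°; offset = 7.3·tan 6.50° = 0.832 m.
Layer 2: sin θ = 0.54·sin 6.5°/0.32 = 0.1910, θ = 11.01°; offset = 15.5·tan 11.01° = 3.017 m.
Layer 3: sin θ = 1.16·sin 6.5°/0.32 = 0.4104, θ = 24.23°; offset = 5.4·tan 24.23° = 2.430 m.
Layer 4: sin θ = 2.38·sin 6.5°/0.32 = 0.8419, θ = 57.35°; offset = 3.6·tan 57.35° = 5.618 m.
Total horizontal offset = 11.896 m.

11.9 m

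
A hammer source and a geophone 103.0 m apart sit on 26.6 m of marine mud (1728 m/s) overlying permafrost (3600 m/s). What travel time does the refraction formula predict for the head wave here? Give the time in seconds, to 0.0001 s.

0.0556 s

θ_c = arcsin(V₁/V₂) = arcsin(1728/3600) = 28.69°, cos θ_c = 0.8773.
Intercept time tᵢ = 2h cos θ_c / V₁ = 2·26.6·0.8773/1728 = 0.02701 s.
t = x/V₂ + tᵢ = 103.0/3600 + 0.02701 = 0.05562 s.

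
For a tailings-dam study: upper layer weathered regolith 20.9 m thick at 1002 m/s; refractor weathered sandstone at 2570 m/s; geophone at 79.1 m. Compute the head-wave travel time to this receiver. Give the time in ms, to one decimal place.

69.2 ms

t = x/V₂ + 2h·√(V₂²−V₁²)/(V₁V₂).
√(V₂²−V₁²) = √(2570²−1002²) = 2366.6 m/s; delay term = 2·20.9·2366.6/(1002·2570) = 0.03842 s.
t = 79.1/2570 + 0.03842 = 0.06919 s.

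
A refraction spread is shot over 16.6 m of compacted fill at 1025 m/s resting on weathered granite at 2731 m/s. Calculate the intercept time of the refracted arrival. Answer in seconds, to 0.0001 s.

tᵢ = 2h·√(V₂²−V₁²)/(V₁V₂).
√(V₂²−V₁²) = √(2731²−1025²) = 2531.4 m/s.
tᵢ = 2·16.6·2531.4/(1025·2731) = 0.03002 s.

0.0300 s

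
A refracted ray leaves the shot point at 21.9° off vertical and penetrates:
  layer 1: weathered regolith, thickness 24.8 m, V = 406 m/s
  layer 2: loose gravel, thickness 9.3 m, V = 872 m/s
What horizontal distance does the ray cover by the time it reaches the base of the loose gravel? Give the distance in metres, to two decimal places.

22.42 m

Ray parameter p = sin 21.9° / 406 m/s = 9.1869e-04 s/m.
Layer 1: θ = 21.90°; offset = 24.8·tan 21.90° = 9.9695 m.
Layer 2: sin θ = p·872 = 0.8011 → θ = 53.23°; offset = 9.3·tan 53.23° = 12.4474 m.
Total horizontal offset = 22.4169 m.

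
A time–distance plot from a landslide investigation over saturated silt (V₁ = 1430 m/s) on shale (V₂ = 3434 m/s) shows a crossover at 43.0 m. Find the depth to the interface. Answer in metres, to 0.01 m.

x_cross = 2h·√((V₂+V₁)/(V₂−V₁)) → h = x_cross / (2·√((V₂+V₁)/(V₂−V₁))).
√((V₂+V₁)/(V₂−V₁)) = √((3434+1430)/(3434−1430)) = 1.5579.
h = 43.0 / (2·1.5579) = 13.80 m.

13.80 m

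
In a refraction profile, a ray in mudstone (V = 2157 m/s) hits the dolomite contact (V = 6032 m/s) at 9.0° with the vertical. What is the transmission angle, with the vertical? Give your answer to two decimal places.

25.94°

Snell's law: sin θ₂ = (V₂/V₁)·sin θ₁ = (6032/2157)·sin 9.0° = 0.4375.
θ₂ = arcsin 0.4375 = 25.94° from the normal.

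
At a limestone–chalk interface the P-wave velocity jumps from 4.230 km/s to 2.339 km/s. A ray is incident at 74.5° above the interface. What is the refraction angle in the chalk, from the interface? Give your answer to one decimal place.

81.5°

Angle from the normal: 90° − 74.5° = 15.5°.
Snell's law: sin θ₂ = (V₂/V₁)·sin θ₁ = (2.339/4.230)·sin 15.5° = 0.1478.
θ₂ = sin⁻¹(0.1478) = 8.50° (from vertical).
From the interface: 90° − 8.50° = 81.50°.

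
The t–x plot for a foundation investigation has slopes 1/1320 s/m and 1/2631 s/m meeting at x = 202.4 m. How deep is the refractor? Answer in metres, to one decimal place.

h = (x_cross/2)·√((V₂−V₁)/(V₂+V₁)).
(V₂−V₁)/(V₂+V₁) = (2631−1320)/(2631+1320) = 0.3318; √ = 0.5760.
h = (202.4/2)·0.5760 = 58.29 m.

58.3 m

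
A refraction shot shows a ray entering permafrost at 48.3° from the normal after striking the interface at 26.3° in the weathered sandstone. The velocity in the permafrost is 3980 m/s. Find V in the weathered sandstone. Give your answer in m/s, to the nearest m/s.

2362 m/s

sin 26.3° = 0.4431; sin 48.3° = 0.7466.
V₁ = V₂·(sin θ₁/sin θ₂) = 3980·(0.4431/0.7466) = 2361.82 m/s.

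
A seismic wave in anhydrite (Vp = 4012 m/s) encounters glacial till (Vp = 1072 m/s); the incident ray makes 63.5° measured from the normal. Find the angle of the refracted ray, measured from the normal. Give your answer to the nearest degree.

14°

sin θ₁/V₁ = sin θ₂/V₂ ⇒ sin θ₂ = 1072·sin 63.5°/4012 = 1072·0.8949/4012 = 0.2391.
θ₂ = sin⁻¹(0.2391) = 13.83° (from vertical).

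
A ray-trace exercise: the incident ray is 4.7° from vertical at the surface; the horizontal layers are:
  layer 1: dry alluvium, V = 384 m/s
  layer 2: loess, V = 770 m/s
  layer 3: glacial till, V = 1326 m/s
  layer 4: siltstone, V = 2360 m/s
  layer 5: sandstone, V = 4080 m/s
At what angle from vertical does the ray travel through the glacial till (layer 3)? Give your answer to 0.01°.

16.44°

Snell's law across each interface conserves sin θ / V, so sin θ_3 = V_3·sin θ₁/V₁.
sin θ_3 = 1326 × sin 4.7° / 384 = 0.2829.
θ_3 = 16.44° from the vertical.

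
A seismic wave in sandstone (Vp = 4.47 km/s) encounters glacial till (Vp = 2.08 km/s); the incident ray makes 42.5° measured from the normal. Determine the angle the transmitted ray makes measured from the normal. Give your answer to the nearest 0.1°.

sin θ₁/V₁ = sin θ₂/V₂ ⇒ sin θ₂ = 2.08·sin 42.5°/4.47 = 2.08·0.6756/4.47 = 0.3144.
θ₂ = sin⁻¹(0.3144) = 18.32° (from vertical).

18.3°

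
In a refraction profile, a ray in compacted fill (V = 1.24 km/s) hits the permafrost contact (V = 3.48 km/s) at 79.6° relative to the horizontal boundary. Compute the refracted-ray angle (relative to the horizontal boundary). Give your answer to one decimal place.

Convert to the normal: θ₁ = 90° − 79.6° = 10.4°.
sin θ₁/V₁ = sin θ₂/V₂ ⇒ sin θ₂ = 3.48·sin 10.4°/1.24 = 3.48·0.1805/1.24 = 0.5066.
θ₂ = arcsin 0.5066 = 30.44° from the normal.
From the interface: 90° − 30.44° = 59.56°.

59.6°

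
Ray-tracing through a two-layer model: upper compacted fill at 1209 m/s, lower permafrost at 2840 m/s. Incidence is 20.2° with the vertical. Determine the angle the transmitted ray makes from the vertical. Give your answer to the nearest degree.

54°

sin θ₁/V₁ = sin θ₂/V₂ ⇒ sin θ₂ = 2840·sin 20.2°/1209 = 2840·0.3453/1209 = 0.8111.
θ₂ = sin⁻¹(0.8111) = 54.21° (from vertical).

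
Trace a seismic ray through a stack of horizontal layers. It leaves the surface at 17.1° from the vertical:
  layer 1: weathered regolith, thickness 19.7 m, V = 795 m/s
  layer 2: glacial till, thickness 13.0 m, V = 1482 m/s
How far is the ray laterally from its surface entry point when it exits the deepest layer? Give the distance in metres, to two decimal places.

14.58 m

Ray parameter p = sin 17.1° / 795 m/s = 3.6986e-04 s/m.
Layer 1: θ = 17.10°; offset = 19.7·tan 17.10° = 6.0605 m.
Layer 2: sin θ = p·1482 = 0.5481 → θ = 33.24°; offset = 13.0·tan 33.24° = 8.5197 m.
Total horizontal offset = 14.5802 m.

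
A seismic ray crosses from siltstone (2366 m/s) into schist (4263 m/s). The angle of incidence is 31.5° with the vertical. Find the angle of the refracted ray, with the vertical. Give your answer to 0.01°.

70.29°

Snell's law: sin θ₂ = (V₂/V₁)·sin θ₁ = (4263/2366)·sin 31.5° = 0.9414.
θ₂ = arcsin 0.9414 = 70.29° from the normal.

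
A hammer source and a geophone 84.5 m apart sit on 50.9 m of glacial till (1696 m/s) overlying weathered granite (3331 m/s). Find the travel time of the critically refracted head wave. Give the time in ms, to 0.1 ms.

θ_c = arcsin(V₁/V₂) = arcsin(1696/3331) = 30.61°, cos θ_c = 0.8607.
Intercept time tᵢ = 2h cos θ_c / V₁ = 2·50.9·0.8607/1696 = 0.05166 s.
t = x/V₂ + tᵢ = 84.5/3331 + 0.05166 = 0.07703 s.

77.0 ms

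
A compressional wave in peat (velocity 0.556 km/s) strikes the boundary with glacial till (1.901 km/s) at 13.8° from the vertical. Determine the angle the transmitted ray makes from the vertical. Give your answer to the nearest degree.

55°

Snell's law: sin θ₂ = (V₂/V₁)·sin θ₁ = (1.901/0.556)·sin 13.8° = 0.8156.
θ₂ = sin⁻¹(0.8156) = 54.64° (from vertical).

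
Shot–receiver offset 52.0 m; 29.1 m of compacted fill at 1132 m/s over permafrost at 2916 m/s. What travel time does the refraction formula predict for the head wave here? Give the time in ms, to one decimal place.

t = x/V₂ + 2h·√(V₂²−V₁²)/(V₁V₂).
√(V₂²−V₁²) = √(2916²−1132²) = 2687.3 m/s; delay term = 2·29.1·2687.3/(1132·2916) = 0.04738 s.
t = 52.0/2916 + 0.04738 = 0.06521 s.

65.2 ms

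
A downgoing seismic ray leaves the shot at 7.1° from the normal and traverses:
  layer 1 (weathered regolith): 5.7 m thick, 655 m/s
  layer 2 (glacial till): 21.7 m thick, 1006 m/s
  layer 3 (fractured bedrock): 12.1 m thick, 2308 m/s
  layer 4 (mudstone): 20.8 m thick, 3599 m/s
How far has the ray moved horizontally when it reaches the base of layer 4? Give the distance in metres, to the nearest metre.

30 m

Apply Snell's law at each interface; in layer i the horizontal offset is hᵢ·tan θᵢ.
Layer 1: θ = 7.10°; offset = 5.7·tan 7.10° = 0.710 m.
Layer 2: sin θ = 1006·sin 7.1°/655 = 0.1898, θ = 10.94°; offset = 21.7·tan 10.94° = 4.196 m.
Layer 3: sin θ = 2308·sin 7.1°/655 = 0.4355, θ = 25.82°; offset = 12.1·tan 25.82° = 5.854 m.
Layer 4: sin θ = 3599·sin 7.1°/655 = 0.6791, θ = 42.78°; offset = 20.8·tan 42.78° = 19.246 m.
Total horizontal offset = 30.006 m.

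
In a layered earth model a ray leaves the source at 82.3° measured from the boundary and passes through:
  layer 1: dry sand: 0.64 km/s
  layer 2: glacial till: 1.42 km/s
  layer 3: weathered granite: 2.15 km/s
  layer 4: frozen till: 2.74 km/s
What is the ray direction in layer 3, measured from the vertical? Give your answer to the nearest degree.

27°

From the normal: θ₁ = 90° − 82.3° = 7.7°.
Snell's law across each interface conserves sin θ / V, so sin θ_3 = V_3·sin θ₁/V₁.
sin θ_3 = 2.15 × sin 7.7° / 0.64 = 0.4501.
θ_3 = arcsin 0.4501 = 26.75°.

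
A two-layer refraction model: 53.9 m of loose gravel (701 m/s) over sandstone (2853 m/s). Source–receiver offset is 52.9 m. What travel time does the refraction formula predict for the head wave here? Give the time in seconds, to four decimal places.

0.1676 s

θ_c = arcsin(V₁/V₂) = arcsin(701/2853) = 14.22°, cos θ_c = 0.9693.
Intercept time tᵢ = 2h cos θ_c / V₁ = 2·53.9·0.9693/701 = 0.14907 s.
t = x/V₂ + tᵢ = 52.9/2853 + 0.14907 = 0.16761 s.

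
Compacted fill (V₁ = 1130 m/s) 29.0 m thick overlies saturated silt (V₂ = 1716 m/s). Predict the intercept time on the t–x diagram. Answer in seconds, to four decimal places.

tᵢ = 2h·√(V₂²−V₁²)/(V₁V₂).
√(V₂²−V₁²) = √(1716²−1130²) = 1291.4 m/s.
tᵢ = 2·29.0·1291.4/(1130·1716) = 0.03863 s.

0.0386 s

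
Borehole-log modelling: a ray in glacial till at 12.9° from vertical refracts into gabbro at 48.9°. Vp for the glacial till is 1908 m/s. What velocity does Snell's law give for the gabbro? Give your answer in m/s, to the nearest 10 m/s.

6440 m/s

Snell's law: sin 12.9°/V₁ = sin 48.9°/V₂.
V₂ = V₁·sin 48.9°/sin 12.9° = 1908 × 3.3754 = 6440.31 m/s.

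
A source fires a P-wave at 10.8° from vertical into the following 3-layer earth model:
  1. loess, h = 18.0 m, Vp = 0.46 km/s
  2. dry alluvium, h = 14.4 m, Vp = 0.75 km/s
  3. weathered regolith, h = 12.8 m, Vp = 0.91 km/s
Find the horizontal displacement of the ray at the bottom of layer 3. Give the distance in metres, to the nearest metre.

13 m

Ray parameter p = sin 10.8° / 0.46 km/s = 4.0735e-01 s/km.
Layer 1: θ = 10.80°; offset = 18.0·tan 10.80° = 3.434 m.
Layer 2: sin θ = p·0.75 = 0.3055 → θ = 17.79°; offset = 14.4·tan 17.79° = 4.620 m.
Layer 3: sin θ = p·0.91 = 0.3707 → θ = 21.76°; offset = 12.8·tan 21.76° = 5.109 m.
Summing the layer offsets gives 13.163 m.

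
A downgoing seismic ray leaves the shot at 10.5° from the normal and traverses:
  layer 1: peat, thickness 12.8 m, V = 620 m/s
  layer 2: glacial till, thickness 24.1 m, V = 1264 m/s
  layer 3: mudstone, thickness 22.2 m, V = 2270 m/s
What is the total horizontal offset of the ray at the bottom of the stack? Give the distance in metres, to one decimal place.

31.9 m

p = sin θ₁/V₁ = sin 10.5°/620 = 2.9393e-04 s/m is conserved through the stack.
Layer 1: θ = 10.50°; offset = 12.8·tan 10.50° = 2.372 m.
Layer 2: sin θ = p·1264 = 0.3715 → θ = 21.81°; offset = 24.1·tan 21.81° = 9.644 m.
Layer 3: sin θ = p·2270 = 0.6672 → θ = 41.85°; offset = 22.2·tan 41.85° = 19.886 m.
Summing the layer offsets gives 31.902 m.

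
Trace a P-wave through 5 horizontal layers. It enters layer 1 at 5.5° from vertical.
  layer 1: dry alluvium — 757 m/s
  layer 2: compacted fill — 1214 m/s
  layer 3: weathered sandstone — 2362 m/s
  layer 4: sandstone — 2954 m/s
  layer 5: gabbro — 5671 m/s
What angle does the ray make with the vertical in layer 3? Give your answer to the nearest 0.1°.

17.4°

Ray parameter p = sin 5.5° / 757 = 1.2661e-04 s/m.
sin θ_3 = p·V_3 = 1.2661e-04 × 2362 = 0.2991.
θ_3 = arcsin 0.2991 = 17.40°.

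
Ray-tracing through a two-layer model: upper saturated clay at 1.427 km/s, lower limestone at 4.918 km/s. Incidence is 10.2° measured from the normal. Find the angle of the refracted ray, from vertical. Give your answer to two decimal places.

37.61°

Snell's law: sin θ₂ = (V₂/V₁)·sin θ₁ = (4.918/1.427)·sin 10.2° = 0.6103.
θ₂ = sin⁻¹(0.6103) = 37.61° (from vertical).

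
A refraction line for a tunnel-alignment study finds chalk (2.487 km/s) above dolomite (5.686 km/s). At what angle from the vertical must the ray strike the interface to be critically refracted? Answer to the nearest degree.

26°

At critical incidence the refracted ray runs along the interface (θ₂ = 90°), so sin θ_c = V₁/V₂.
θ_c = arcsin(2.487/5.686) = arcsin 0.4374 = 25.94°.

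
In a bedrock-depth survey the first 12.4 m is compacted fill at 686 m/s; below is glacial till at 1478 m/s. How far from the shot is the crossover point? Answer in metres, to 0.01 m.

x_cross = 2h·√((V₂+V₁)/(V₂−V₁)).
(V₂+V₁)/(V₂−V₁) = (1478+686)/(1478−686) = 2.7323; √ = 1.6530.
x_cross = 2·12.4·1.6530 = 40.99 m.

40.99 m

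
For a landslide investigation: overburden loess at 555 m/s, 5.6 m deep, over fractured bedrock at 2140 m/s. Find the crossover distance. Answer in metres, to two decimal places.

14.60 m

x_cross = 2h·√((V₂+V₁)/(V₂−V₁)).
(V₂+V₁)/(V₂−V₁) = (2140+555)/(2140−555) = 1.7003; √ = 1.3040.
x_cross = 2·5.6·1.3040 = 14.60 m.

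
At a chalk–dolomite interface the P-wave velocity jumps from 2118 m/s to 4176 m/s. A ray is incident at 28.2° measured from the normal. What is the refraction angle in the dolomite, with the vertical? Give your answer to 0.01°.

Snell's law: sin θ₂ = (V₂/V₁)·sin θ₁ = (4176/2118)·sin 28.2° = 0.9317.
θ₂ = arcsin 0.9317 = 68.70° from the normal.

68.70°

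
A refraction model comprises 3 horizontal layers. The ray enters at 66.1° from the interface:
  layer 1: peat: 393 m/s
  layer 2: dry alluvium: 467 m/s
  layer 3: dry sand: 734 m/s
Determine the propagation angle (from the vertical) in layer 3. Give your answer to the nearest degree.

49°

From the normal: θ₁ = 90° − 66.1° = 23.9°.
Snell's law across each interface conserves sin θ / V, so sin θ_3 = V_3·sin θ₁/V₁.
sin θ_3 = 734 × sin 23.9° / 393 = 0.7567.
θ_3 = 49.17° from the vertical.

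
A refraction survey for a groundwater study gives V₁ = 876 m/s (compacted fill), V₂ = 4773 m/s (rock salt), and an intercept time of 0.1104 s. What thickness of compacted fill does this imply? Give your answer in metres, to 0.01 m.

49.19 m

h = tᵢ·V₁·V₂ / (2·√(V₂²−V₁²)).
√(V₂²−V₁²) = √(4773² − 876²) = 4691.9 m/s.
h = 0.1104 s × 876 × 4773 / (2 × 4691.9) = 49.19 m.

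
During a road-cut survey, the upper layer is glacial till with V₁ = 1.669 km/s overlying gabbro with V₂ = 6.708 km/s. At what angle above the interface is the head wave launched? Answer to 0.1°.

Critical incidence: sin θ_c = V₁/V₂ = 1.669/6.708 = 0.2488.
θ_c = arcsin 0.2488 = 14.41°.
Measured from the interface: 90° − 14.41° = 75.59°.

75.6°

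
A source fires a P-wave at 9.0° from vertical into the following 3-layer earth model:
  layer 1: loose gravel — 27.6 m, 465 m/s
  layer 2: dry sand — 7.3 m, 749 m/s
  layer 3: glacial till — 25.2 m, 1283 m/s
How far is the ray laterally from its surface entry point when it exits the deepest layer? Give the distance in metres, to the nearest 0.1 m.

18.3 m

Apply Snell's law at each interface; in layer i the horizontal offset is hᵢ·tan θᵢ.
Layer 1: θ = 9.00°; offset = 27.6·tan 9.00° = 4.371 m.
Layer 2: sin θ = 749·sin 9.0°/465 = 0.2520, θ = 14.59°; offset = 7.3·tan 14.59° = 1.901 m.
Layer 3: sin θ = 1283·sin 9.0°/465 = 0.4316, θ = 25.57°; offset = 25.2·tan 25.57° = 12.058 m.
Total horizontal offset = 18.330 m.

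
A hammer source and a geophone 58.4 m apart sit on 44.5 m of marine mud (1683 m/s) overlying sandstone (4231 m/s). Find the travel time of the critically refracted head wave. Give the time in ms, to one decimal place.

t = x/V₂ + 2h·√(V₂²−V₁²)/(V₁V₂).
√(V₂²−V₁²) = √(4231²−1683²) = 3881.9 m/s; delay term = 2·44.5·3881.9/(1683·4231) = 0.04852 s.
t = 58.4/4231 + 0.04852 = 0.06232 s.

62.3 ms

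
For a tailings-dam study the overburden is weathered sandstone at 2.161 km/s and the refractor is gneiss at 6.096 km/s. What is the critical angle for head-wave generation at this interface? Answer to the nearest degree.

21°

At critical incidence the refracted ray runs along the interface (θ₂ = 90°), so sin θ_c = V₁/V₂.
θ_c = arcsin(2.161/6.096) = arcsin 0.3545 = 20.76°.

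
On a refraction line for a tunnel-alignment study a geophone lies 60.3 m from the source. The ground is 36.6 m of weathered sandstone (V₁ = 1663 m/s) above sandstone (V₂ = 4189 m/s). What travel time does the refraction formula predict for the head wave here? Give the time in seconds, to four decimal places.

θ_c = arcsin(V₁/V₂) = arcsin(1663/4189) = 23.39°, cos θ_c = 0.9178.
Intercept time tᵢ = 2h cos θ_c / V₁ = 2·36.6·0.9178/1663 = 0.04040 s.
t = x/V₂ + tᵢ = 60.3/4189 + 0.04040 = 0.05479 s.

0.0548 s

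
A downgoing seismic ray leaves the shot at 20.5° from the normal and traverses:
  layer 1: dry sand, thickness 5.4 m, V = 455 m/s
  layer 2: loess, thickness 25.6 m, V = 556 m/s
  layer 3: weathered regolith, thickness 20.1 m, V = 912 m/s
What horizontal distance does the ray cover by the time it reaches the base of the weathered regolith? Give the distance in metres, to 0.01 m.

33.95 m

Ray parameter p = sin 20.5° / 455 m/s = 7.6969e-04 s/m.
Layer 1: θ = 20.50°; offset = 5.4·tan 20.50° = 2.0190 m.
Layer 2: sin θ = p·556 = 0.4279 → θ = 25.34°; offset = 25.6·tan 25.34° = 12.1214 m.
Layer 3: sin θ = p·912 = 0.7020 → θ = 44.58°; offset = 20.1·tan 44.58° = 19.8102 m.
Σ offsets = 33.9506 m.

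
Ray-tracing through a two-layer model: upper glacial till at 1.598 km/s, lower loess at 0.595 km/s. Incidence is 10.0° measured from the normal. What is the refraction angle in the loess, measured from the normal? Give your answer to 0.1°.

sin θ₁/V₁ = sin θ₂/V₂ ⇒ sin θ₂ = 0.595·sin 10.0°/1.598 = 0.595·0.1736/1.598 = 0.0647.
θ₂ = arcsin 0.0647 = 3.71° from the normal.

3.7°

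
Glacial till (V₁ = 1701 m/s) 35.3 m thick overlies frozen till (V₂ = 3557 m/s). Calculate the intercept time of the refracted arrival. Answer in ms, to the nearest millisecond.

36 ms

θ_c = arcsin(V₁/V₂) = arcsin(1701/3557) = 28.57°; cos θ_c = 0.8782.
tᵢ = 2h·cos θ_c / V₁ = 2·35.3·0.8782 / 1701 = 0.03645 s.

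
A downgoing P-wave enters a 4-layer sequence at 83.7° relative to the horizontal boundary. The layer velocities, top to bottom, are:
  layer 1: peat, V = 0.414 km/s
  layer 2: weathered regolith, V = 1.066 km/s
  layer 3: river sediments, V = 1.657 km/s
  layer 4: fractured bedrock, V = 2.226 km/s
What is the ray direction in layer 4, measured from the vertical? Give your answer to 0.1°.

From the normal: θ₁ = 90° − 83.7° = 6.3°.
Snell's law across each interface conserves sin θ / V, so sin θ_4 = V_4·sin θ₁/V₁.
sin θ_4 = 2.226 × sin 6.3° / 0.414 = 0.5900.
θ_4 = arcsin 0.5900 = 36.16°.

36.2°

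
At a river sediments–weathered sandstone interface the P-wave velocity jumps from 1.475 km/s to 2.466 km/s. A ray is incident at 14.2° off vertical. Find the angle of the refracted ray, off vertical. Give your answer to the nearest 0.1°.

sin θ₁/V₁ = sin θ₂/V₂ ⇒ sin θ₂ = 2.466·sin 14.2°/1.475 = 2.466·0.2453/1.475 = 0.4101.
θ₂ = sin⁻¹(0.4101) = 24.21° (from vertical).

24.2°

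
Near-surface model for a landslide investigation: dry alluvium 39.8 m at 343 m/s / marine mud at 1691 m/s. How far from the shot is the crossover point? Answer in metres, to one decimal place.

97.8 m

θ_c = arcsin(343/1691) = 11.70°, so cos θ_c = 0.9792 and tᵢ = 2h cos θ_c/V₁ = 0.2272 s.
At crossover x/V₁ = x/V₂ + tᵢ ⇒ x = tᵢ/(1/V₁ − 1/V₂) = 0.22725/(2.9155e-03 − 5.9137e-04) = 97.78 m.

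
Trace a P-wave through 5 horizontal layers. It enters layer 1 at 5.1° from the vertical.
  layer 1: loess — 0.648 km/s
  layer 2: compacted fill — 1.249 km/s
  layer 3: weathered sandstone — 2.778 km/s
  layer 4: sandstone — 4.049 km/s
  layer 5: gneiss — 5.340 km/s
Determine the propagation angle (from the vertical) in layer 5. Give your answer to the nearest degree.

Ray parameter p = sin 5.1° / 0.648 = 1.3718e-01 s/km.
sin θ_5 = p·V_5 = 1.3718e-01 × 5.340 = 0.7326.
θ_5 = arcsin 0.7326 = 47.10°.

47°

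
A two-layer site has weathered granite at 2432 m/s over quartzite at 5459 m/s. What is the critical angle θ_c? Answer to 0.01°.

At critical incidence the refracted ray runs along the interface (θ₂ = 90°), so sin θ_c = V₁/V₂.
θ_c = arcsin(2432/5459) = arcsin 0.4455 = 26.46°.

26.46°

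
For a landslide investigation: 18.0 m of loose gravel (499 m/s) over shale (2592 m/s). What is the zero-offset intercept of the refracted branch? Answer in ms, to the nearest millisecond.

71 ms

tᵢ = 2h·√(V₂²−V₁²)/(V₁V₂).
√(V₂²−V₁²) = √(2592²−499²) = 2543.5 m/s.
tᵢ = 2·18.0·2543.5/(499·2592) = 0.07079 s.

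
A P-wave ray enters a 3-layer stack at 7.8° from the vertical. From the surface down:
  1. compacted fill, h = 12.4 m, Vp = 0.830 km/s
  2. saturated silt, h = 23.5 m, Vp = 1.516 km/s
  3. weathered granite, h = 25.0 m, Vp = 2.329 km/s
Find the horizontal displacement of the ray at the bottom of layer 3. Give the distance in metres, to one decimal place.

Apply Snell's law at each interface; in layer i the horizontal offset is hᵢ·tan θᵢ.
Layer 1: θ = 7.80°; offset = 12.4·tan 7.80° = 1.699 m.
Layer 2: sin θ = 1.516·sin 7.8°/0.830 = 0.2479, θ = 14.35°; offset = 23.5·tan 14.35° = 6.013 m.
Layer 3: sin θ = 2.329·sin 7.8°/0.830 = 0.3808, θ = 22.38°; offset = 25.0·tan 22.38° = 10.296 m.
Summing the layer offsets gives 18.008 m.

18.0 m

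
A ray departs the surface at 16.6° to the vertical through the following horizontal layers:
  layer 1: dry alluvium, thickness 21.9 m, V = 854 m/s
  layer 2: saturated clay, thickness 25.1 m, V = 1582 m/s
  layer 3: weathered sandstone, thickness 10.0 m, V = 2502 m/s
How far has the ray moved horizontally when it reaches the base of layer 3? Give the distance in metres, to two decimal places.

Apply Snell's law at each interface; in layer i the horizontal offset is hᵢ·tan θᵢ.
Layer 1: θ = 16.60°; offset = 21.9·tan 16.60° = 6.5287 m.
Layer 2: sin θ = 1582·sin 16.6°/854 = 0.5292, θ = 31.95°; offset = 25.1·tan 31.95° = 15.6557 m.
Layer 3: sin θ = 2502·sin 16.6°/854 = 0.8370, θ = 56.82°; offset = 10.0·tan 56.82° = 15.2956 m.
Total horizontal offset = 37.4799 m.

37.48 m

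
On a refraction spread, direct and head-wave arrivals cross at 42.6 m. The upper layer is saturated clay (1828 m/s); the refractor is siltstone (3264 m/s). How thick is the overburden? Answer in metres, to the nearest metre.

11 m

h = (x_cross/2)·√((V₂−V₁)/(V₂+V₁)).
(V₂−V₁)/(V₂+V₁) = (3264−1828)/(3264+1828) = 0.2820; √ = 0.5310.
h = (42.6/2)·0.5310 = 11.31 m.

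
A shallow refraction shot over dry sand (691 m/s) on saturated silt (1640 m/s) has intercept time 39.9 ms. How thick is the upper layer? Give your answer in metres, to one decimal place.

h = tᵢ·V₁·V₂ / (2·√(V₂²−V₁²)).
√(V₂²−V₁²) = √(1640² − 691²) = 1487.3 m/s.
h = 0.0399 s × 691 × 1640 / (2 × 1487.3) = 15.20 m.

15.2 m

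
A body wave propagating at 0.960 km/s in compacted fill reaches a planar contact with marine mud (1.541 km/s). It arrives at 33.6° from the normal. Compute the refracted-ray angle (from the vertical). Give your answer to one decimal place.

62.7°

sin θ₁/V₁ = sin θ₂/V₂ ⇒ sin θ₂ = 1.541·sin 33.6°/0.960 = 1.541·0.5534/0.960 = 0.8883.
θ₂ = arcsin 0.8883 = 62.66° from the normal.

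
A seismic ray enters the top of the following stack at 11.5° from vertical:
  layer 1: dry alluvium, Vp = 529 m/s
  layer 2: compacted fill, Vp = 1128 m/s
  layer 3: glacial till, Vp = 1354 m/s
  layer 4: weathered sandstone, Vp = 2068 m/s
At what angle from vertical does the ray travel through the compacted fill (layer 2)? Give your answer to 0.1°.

25.2°

Snell's law across each interface conserves sin θ / V, so sin θ_2 = V_2·sin θ₁/V₁.
sin θ_2 = 1128 × sin 11.5° / 529 = 0.4251.
θ_2 = arcsin 0.4251 = 25.16°.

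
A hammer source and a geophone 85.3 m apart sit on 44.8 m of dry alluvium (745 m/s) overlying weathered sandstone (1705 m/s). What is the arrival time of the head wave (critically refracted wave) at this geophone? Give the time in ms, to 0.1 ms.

t = x/V₂ + 2h·√(V₂²−V₁²)/(V₁V₂).
√(V₂²−V₁²) = √(1705²−745²) = 1533.6 m/s; delay term = 2·44.8·1533.6/(745·1705) = 0.10818 s.
t = 85.3/1705 + 0.10818 = 0.15821 s.

158.2 ms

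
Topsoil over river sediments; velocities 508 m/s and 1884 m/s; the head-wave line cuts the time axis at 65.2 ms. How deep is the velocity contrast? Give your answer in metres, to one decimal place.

θ_c = arcsin(508/1884) = 15.64°; cos θ_c = 0.9630.
tᵢ = 2h cos θ_c/V₁ ⇒ h = tᵢ·V₁/(2 cos θ_c) = 0.0652·508/(2·0.9630) = 17.20 m.

17.2 m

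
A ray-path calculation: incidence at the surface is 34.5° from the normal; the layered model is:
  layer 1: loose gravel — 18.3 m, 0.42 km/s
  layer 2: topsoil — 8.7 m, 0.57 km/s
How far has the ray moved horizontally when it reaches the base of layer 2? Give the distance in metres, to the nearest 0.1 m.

p = sin θ₁/V₁ = sin 34.5°/0.42 = 1.3486e+00 s/km is conserved through the stack.
Layer 1: θ = 34.50°; offset = 18.3·tan 34.50° = 12.577 m.
Layer 2: sin θ = p·0.57 = 0.7687 → θ = 50.24°; offset = 8.7·tan 50.24° = 10.456 m.
Σ offsets = 23.033 m.

23.0 m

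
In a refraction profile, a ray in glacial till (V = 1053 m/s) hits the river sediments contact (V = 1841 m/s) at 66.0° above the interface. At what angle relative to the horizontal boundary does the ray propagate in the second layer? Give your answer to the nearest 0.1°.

44.7°

Angle from the normal: 90° − 66.0° = 24.0°.
sin θ₁/V₁ = sin θ₂/V₂ ⇒ sin θ₂ = 1841·sin 24.0°/1053 = 1841·0.4067/1053 = 0.7111.
θ₂ = sin⁻¹(0.7111) = 45.33° (from vertical).
From the interface: 90° − 45.33° = 44.67°.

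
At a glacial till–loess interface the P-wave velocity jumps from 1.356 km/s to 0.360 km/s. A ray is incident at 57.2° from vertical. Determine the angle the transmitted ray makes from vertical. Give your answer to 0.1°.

12.9°

sin θ₁/V₁ = sin θ₂/V₂ ⇒ sin θ₂ = 0.360·sin 57.2°/1.356 = 0.360·0.8406/1.356 = 0.2232.
θ₂ = arcsin 0.2232 = 12.89° from the normal.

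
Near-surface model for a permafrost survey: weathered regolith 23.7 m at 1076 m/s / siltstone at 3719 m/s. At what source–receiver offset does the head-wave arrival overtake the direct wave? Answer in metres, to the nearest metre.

64 m

θ_c = arcsin(1076/3719) = 16.82°, so cos θ_c = 0.9572 and tᵢ = 2h cos θ_c/V₁ = 0.0422 s.
At crossover x/V₁ = x/V₂ + tᵢ ⇒ x = tᵢ/(1/V₁ − 1/V₂) = 0.04217/(9.2937e-04 − 2.6889e-04) = 63.84 m.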